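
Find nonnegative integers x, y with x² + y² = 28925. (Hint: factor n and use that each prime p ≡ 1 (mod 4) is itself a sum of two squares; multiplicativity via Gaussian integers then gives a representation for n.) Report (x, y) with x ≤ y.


Step 1: Factor n = 28925 = 5^2 · 13 · 89.
Step 2: Check the mod-4 condition on each prime factor: 5 ≡ 1 (mod 4), exponent 2; 13 ≡ 1 (mod 4), exponent 1; 89 ≡ 1 (mod 4), exponent 1.
All primes ≡ 3 (mod 4) appear to even exponent (or don't appear), so by the two-squares theorem n IS expressible as a sum of two squares.
Step 3: Build a representation. Group n = k² · m with k = 5 and m = 13 · 89 = 1157 (a product of primes ≡ 1 (mod 4)); a representation of m scales to one of n via (k·x)² + (k·y)² = k²(x² + y²). Each prime p ≡ 1 (mod 4) is itself a sum of two squares; find a² by testing p − a² for a perfect square:
  13: 13 − 1² = 12, 13 − 2² = 9 = 3² ⇒ 13 = 2² + 3².
  89: 89 − 1² = 88, 89 − 2² = 85, 89 − 3² = 80, 89 − 4² = 73, 89 − 5² = 64 = 8² ⇒ 89 = 5² + 8².
  Combine using the Brahmagupta–Fibonacci identity (a² + b²)(c² + d²) = (ac − bd)² + (ad + bc)² = (ac + bd)² + (ad − bc)²:
  13 · 89 = 1157: from (2² + 3²)(5² + 8²), take (2·5 − 3·8, 2·8 + 3·5) = (10 − 24, 16 + 15) = (-14, 31); dropping signs (only squares matter) gives (14, 31); check 14² + 31² = 196 + 961 = 1157 ✓.
  Scale by k = 5: (5·14, 5·31) = (70, 155).
Step 4: Order so x ≤ y and verify: 70² + 155² = 4900 + 24025 = 28925 = n. ✓

n = 28925 = 70² + 155² (one valid representation with x ≤ y).


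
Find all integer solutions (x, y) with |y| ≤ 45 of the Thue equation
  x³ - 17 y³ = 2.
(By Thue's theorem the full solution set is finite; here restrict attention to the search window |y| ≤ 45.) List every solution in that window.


The equation is x³ - 17y³ = 2. For fixed y, x³ = 17·y³ + 2, so a solution requires the RHS to be a perfect cube.
Strategy: iterate y from -45 to 45, compute RHS = 17·y³ + 2, and check whether it is a (positive or negative) perfect cube.
Check small values of y:
  y = 0: RHS = 2 is not a perfect cube.
  y = 1: RHS = 19 is not a perfect cube.
  y = -1: RHS = -15 is not a perfect cube.
  y = 2: RHS = 138 is not a perfect cube.
  y = -2: RHS = -134 is not a perfect cube.
  y = 3: RHS = 461 is not a perfect cube.
  y = -3: RHS = -457 is not a perfect cube.
Continuing the search up to |y| = 45 finds no solutions either.
No (x, y) in the scanned range satisfies the equation.

No integer solutions with |y| ≤ 45.


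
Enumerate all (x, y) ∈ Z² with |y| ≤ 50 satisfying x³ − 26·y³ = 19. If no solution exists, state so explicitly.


The equation is x³ - 26y³ = 19. For fixed y, x³ = 26·y³ + 19, so a solution requires the RHS to be a perfect cube.
Strategy: iterate y from -50 to 50, compute RHS = 26·y³ + 19, and check whether it is a (positive or negative) perfect cube.
Check small values of y:
  y = 0: RHS = 19 is not a perfect cube.
  y = 1: RHS = 45 is not a perfect cube.
  y = -1: RHS = -7 is not a perfect cube.
  y = 2: RHS = 227 is not a perfect cube.
  y = -2: RHS = -189 is not a perfect cube.
  y = 3: RHS = 721 is not a perfect cube.
  y = -3: RHS = -683 is not a perfect cube.
Continuing the search up to |y| = 50 finds no solutions either.
No (x, y) in the scanned range satisfies the equation.

No integer solutions with |y| ≤ 50.


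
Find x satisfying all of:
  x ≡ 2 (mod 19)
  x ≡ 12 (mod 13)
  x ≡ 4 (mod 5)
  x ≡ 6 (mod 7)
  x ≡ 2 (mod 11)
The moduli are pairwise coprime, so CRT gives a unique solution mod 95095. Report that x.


Product of moduli M = 19 · 13 · 5 · 7 · 11 = 95095.
Merge one congruence at a time:
  Start: x ≡ 2 (mod 19).
  Combine with x ≡ 12 (mod 13); new modulus lcm = 247.
    Write x = 2 + 19·t and substitute into x ≡ 12 (mod 13): 19·t ≡ 12 − 2 = 10 (mod 13).
    Reduce coefficients mod 13: 6·t ≡ 10 (mod 13).
    The inverse of 6 mod 13 is 11 (since 6·11 = 66 = 5·13 + 1), so t ≡ 11·10 = 110 ≡ 6 (mod 13).
    Then x = 2 + 19·6 = 116, valid modulo lcm(19, 13) = 247: x ≡ 116 (mod 247).
  Combine with x ≡ 4 (mod 5); new modulus lcm = 1235.
    Write x = 116 + 247·t and substitute into x ≡ 4 (mod 5): 247·t ≡ 4 − 116 = -112 (mod 5).
    Reduce coefficients mod 5: 2·t ≡ 3 (mod 5).
    The inverse of 2 mod 5 is 3 (since 2·3 = 6 = 1·5 + 1), so t ≡ 3·3 = 9 ≡ 4 (mod 5).
    Then x = 116 + 247·4 = 1104, valid modulo lcm(247, 5) = 1235: x ≡ 1104 (mod 1235).
  Combine with x ≡ 6 (mod 7); new modulus lcm = 8645.
    Write x = 1104 + 1235·t and substitute into x ≡ 6 (mod 7): 1235·t ≡ 6 − 1104 = -1098 (mod 7).
    Reduce coefficients mod 7: 3·t ≡ 1 (mod 7).
    The inverse of 3 mod 7 is 5 (since 3·5 = 15 = 2·7 + 1), so t ≡ 5·1 = 5 ≡ 5 (mod 7).
    Then x = 1104 + 1235·5 = 7279, valid modulo lcm(1235, 7) = 8645: x ≡ 7279 (mod 8645).
  Combine with x ≡ 2 (mod 11); new modulus lcm = 95095.
    Write x = 7279 + 8645·t and substitute into x ≡ 2 (mod 11): 8645·t ≡ 2 − 7279 = -7277 (mod 11).
    Reduce coefficients mod 11: 10·t ≡ 5 (mod 11).
    The inverse of 10 mod 11 is 10 (since 10·10 = 100 = 9·11 + 1), so t ≡ 10·5 = 50 ≡ 6 (mod 11).
    Then x = 7279 + 8645·6 = 59149, valid modulo lcm(8645, 11) = 95095: x ≡ 59149 (mod 95095).
Verify against each original: 59149 mod 19 = 2, 59149 mod 13 = 12, 59149 mod 5 = 4, 59149 mod 7 = 6, 59149 mod 11 = 2.

x ≡ 59149 (mod 95095).


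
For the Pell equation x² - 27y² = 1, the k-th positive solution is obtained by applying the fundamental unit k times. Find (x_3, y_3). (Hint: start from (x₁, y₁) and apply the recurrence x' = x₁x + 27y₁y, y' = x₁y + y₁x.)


Step 1: Find the fundamental solution (x₁, y₁) of x² - 27y² = 1.
  Expand √27 as a continued fraction. a₀ = ⌊√27⌋ = 5; iterate m_{k+1} = d_k·a_k − m_k, d_{k+1} = (27 − m_{k+1}²)/d_k, a_{k+1} = ⌊(a₀ + m_{k+1})/d_{k+1}⌋ (starting m₀ = 0, d₀ = 1), with convergents p_k = a_k·p_{k-1} + p_{k-2}, q_k = a_k·q_{k-1} + q_{k-2} (p₋₁ = 1, q₋₁ = 0):
  k = 0: a₀ = 5; p₀/q₀ = 5/1; p₀² − 27·q₀² = 25 − 27 = -2.
  k = 1: m = 5, d = 2, a = ⌊(5 + 5)/2⌋ = 5; p/q = (5·5 + 1)/(5·1 + 0) = 26/5; p² − 27·q² = 676 − 675 = 1.
  The first convergent with p² − 27·q² = 1 gives the fundamental solution (x₁, y₁) = (26, 5).
Step 2: Apply the recurrence (x_{n+1}, y_{n+1}) = (x₁x_n + 27y₁y_n, x₁y_n + y₁x_n) repeatedly.
  From (x_1, y_1) = (26, 5): x_2 = 26·26 + 27·5·5 = 1351; y_2 = 26·5 + 5·26 = 260.
  From (x_2, y_2) = (1351, 260): x_3 = 26·1351 + 27·5·260 = 70226; y_3 = 26·260 + 5·1351 = 13515.
Step 3: Verify x_3² - 27·y_3² = 4931691076 - 4931691075 = 1 (should be 1). ✓

(x_1, y_1) = (26, 5); (x_3, y_3) = (70226, 13515).


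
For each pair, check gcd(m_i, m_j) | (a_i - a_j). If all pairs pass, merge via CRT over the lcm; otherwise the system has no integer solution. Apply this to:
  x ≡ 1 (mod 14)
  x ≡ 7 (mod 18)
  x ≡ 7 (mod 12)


Moduli 14, 18, 12 are not pairwise coprime, so CRT works modulo lcm(m_i) when all pairwise compatibility conditions hold.
Pairwise compatibility: gcd(m_i, m_j) must divide a_i - a_j for every pair.
Merge one congruence at a time:
  Start: x ≡ 1 (mod 14).
  Combine with x ≡ 7 (mod 18): gcd(14, 18) = 2; 7 - 1 = 6, which IS divisible by 2, so compatible.
    Write x = 1 + 14·t and substitute into x ≡ 7 (mod 18): 14·t ≡ 7 − 1 = 6 (mod 18).
    Divide the congruence (and modulus) by g = 2: 7·t ≡ 3 (mod 9).
    The inverse of 7 mod 9 is 4 (since 7·4 = 28 = 3·9 + 1), so t ≡ 4·3 = 12 ≡ 3 (mod 9).
    Then x = 1 + 14·3 = 43, valid modulo lcm(14, 18) = 126: x ≡ 43 (mod 126).
  Combine with x ≡ 7 (mod 12): gcd(126, 12) = 6; 7 - 43 = -36, which IS divisible by 6, so compatible.
    Write x = 43 + 126·t and substitute into x ≡ 7 (mod 12): 126·t ≡ 7 − 43 = -36 (mod 12).
    Divide the congruence (and modulus) by g = 6: 21·t ≡ -6 (mod 2).
    Reduce coefficients mod 2: 1·t ≡ 0 (mod 2).
    So t ≡ 0 (mod 2).
    Then x = 43 + 126·0 = 43, valid modulo lcm(126, 12) = 252: x ≡ 43 (mod 252).
Verify: 43 mod 14 = 1, 43 mod 18 = 7, 43 mod 12 = 7.

x ≡ 43 (mod 252).


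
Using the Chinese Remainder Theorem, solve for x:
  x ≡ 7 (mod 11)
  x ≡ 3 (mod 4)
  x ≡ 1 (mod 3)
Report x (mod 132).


Moduli 11, 4, 3 are pairwise coprime; by CRT there is a unique solution modulo M = 11 · 4 · 3 = 132.
Solve pairwise, accumulating the modulus:
  Start with x ≡ 7 (mod 11).
  Combine with x ≡ 3 (mod 4): since gcd(11, 4) = 1, we get a unique residue mod 44.
    Write x = 7 + 11·t and substitute into x ≡ 3 (mod 4): 11·t ≡ 3 − 7 = -4 (mod 4).
    Reduce coefficients mod 4: 3·t ≡ 0 (mod 4).
    The inverse of 3 mod 4 is 3 (since 3·3 = 9 = 2·4 + 1), so t ≡ 3·0 = 0 ≡ 0 (mod 4).
    Then x = 7 + 11·0 = 7, valid modulo lcm(11, 4) = 44: x ≡ 7 (mod 44).
  Combine with x ≡ 1 (mod 3): since gcd(44, 3) = 1, we get a unique residue mod 132.
    Write x = 7 + 44·t and substitute into x ≡ 1 (mod 3): 44·t ≡ 1 − 7 = -6 (mod 3).
    Reduce coefficients mod 3: 2·t ≡ 0 (mod 3).
    The inverse of 2 mod 3 is 2 (since 2·2 = 4 = 1·3 + 1), so t ≡ 2·0 = 0 ≡ 0 (mod 3).
    Then x = 7 + 44·0 = 7, valid modulo lcm(44, 3) = 132: x ≡ 7 (mod 132).
Verify: 7 mod 11 = 7 ✓, 7 mod 4 = 3 ✓, 7 mod 3 = 1 ✓.

x ≡ 7 (mod 132).


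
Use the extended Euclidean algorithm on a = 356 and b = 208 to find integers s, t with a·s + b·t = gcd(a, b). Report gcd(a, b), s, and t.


Euclidean algorithm on (356, 208) — divide until remainder is 0:
  356 = 1 · 208 + 148
  208 = 1 · 148 + 60
  148 = 2 · 60 + 28
  60 = 2 · 28 + 4
  28 = 7 · 4 + 0
gcd(356, 208) = 4.
Track Bezout coefficients alongside the remainders: start with r₀ = 356 = a·1 + b·0 (s = 1, t = 0) and r₁ = 208 = a·0 + b·1 (s = 0, t = 1); each new remainder r_{k+1} = r_{k-1} − q_k·r_k inherits s_{k+1} = s_{k-1} − q_k·s_k, t_{k+1} = t_{k-1} − q_k·t_k, so r_k = a·s_k + b·t_k at every step:
  q = 1: r = 148, s = 1 − 1·0 = 1, t = 0 − 1·1 = -1  (check: 356·1 + 208·(-1) = 148)
  q = 1: r = 60, s = 0 − 1·1 = -1, t = 1 − 1·(-1) = 2  (check: 356·(-1) + 208·2 = 60)
  q = 2: r = 28, s = 1 − 2·(-1) = 3, t = -1 − 2·2 = -5  (check: 356·3 + 208·(-5) = 28)
  q = 2: r = 4, s = -1 − 2·3 = -7, t = 2 − 2·(-5) = 12  (check: 356·(-7) + 208·12 = 4)
The row with r = 4 (the gcd) gives the Bezout coefficients s = -7, t = 12.
Result: 356 · (-7) + 208 · (12) = 4.

gcd(356, 208) = 4; s = -7, t = 12 (check: 356·(-7) + 208·12 = 4).


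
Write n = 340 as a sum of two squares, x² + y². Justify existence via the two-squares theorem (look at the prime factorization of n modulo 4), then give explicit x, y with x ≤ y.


Step 1: Factor n = 340 = 2^2 · 5 · 17.
Step 2: Check the mod-4 condition on each prime factor: 2 = 2 (special); 5 ≡ 1 (mod 4), exponent 1; 17 ≡ 1 (mod 4), exponent 1.
All primes ≡ 3 (mod 4) appear to even exponent (or don't appear), so by the two-squares theorem n IS expressible as a sum of two squares.
Step 3: Build a representation. Group n = k² · m with k = 2 and m = 5 · 17 = 85 (a product of primes ≡ 1 (mod 4)); a representation of m scales to one of n via (k·x)² + (k·y)² = k²(x² + y²). Each prime p ≡ 1 (mod 4) is itself a sum of two squares; find a² by testing p − a² for a perfect square:
  5: 5 − 1² = 4 = 2² ⇒ 5 = 1² + 2².
  17: 17 − 1² = 16 = 4² ⇒ 17 = 1² + 4².
  Combine using the Brahmagupta–Fibonacci identity (a² + b²)(c² + d²) = (ac − bd)² + (ad + bc)² = (ac + bd)² + (ad − bc)²:
  5 · 17 = 85: from (1² + 2²)(1² + 4²), take (1·1 − 2·4, 1·4 + 2·1) = (1 − 8, 4 + 2) = (-7, 6); dropping signs (only squares matter) gives (7, 6); check 7² + 6² = 49 + 36 = 85 ✓.
  Scale by k = 2: (2·7, 2·6) = (14, 12).
Step 4: Order so x ≤ y and verify: 12² + 14² = 144 + 196 = 340 = n. ✓

n = 340 = 12² + 14² (one valid representation with x ≤ y).


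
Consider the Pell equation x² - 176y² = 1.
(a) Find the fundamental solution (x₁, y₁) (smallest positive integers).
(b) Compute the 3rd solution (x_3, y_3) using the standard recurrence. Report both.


Step 1: Find the fundamental solution (x₁, y₁) of x² - 176y² = 1.
  Expand √176 as a continued fraction. a₀ = ⌊√176⌋ = 13; iterate m_{k+1} = d_k·a_k − m_k, d_{k+1} = (176 − m_{k+1}²)/d_k, a_{k+1} = ⌊(a₀ + m_{k+1})/d_{k+1}⌋ (starting m₀ = 0, d₀ = 1), with convergents p_k = a_k·p_{k-1} + p_{k-2}, q_k = a_k·q_{k-1} + q_{k-2} (p₋₁ = 1, q₋₁ = 0):
  k = 0: a₀ = 13; p₀/q₀ = 13/1; p₀² − 176·q₀² = 169 − 176 = -7.
  k = 1: m = 13, d = 7, a = ⌊(13 + 13)/7⌋ = 3; p/q = (3·13 + 1)/(3·1 + 0) = 40/3; p² − 176·q² = 1600 − 1584 = 16.
  k = 2: m = 8, d = 16, a = ⌊(13 + 8)/16⌋ = 1; p/q = (1·40 + 13)/(1·3 + 1) = 53/4; p² − 176·q² = 2809 − 2816 = -7.
  k = 3: m = 8, d = 7, a = ⌊(13 + 8)/7⌋ = 3; p/q = (3·53 + 40)/(3·4 + 3) = 199/15; p² − 176·q² = 39601 − 39600 = 1.
  The first convergent with p² − 176·q² = 1 gives the fundamental solution (x₁, y₁) = (199, 15).
Step 2: Apply the recurrence (x_{n+1}, y_{n+1}) = (x₁x_n + 176y₁y_n, x₁y_n + y₁x_n) repeatedly.
  From (x_1, y_1) = (199, 15): x_2 = 199·199 + 176·15·15 = 79201; y_2 = 199·15 + 15·199 = 5970.
  From (x_2, y_2) = (79201, 5970): x_3 = 199·79201 + 176·15·5970 = 31521799; y_3 = 199·5970 + 15·79201 = 2376045.
Step 3: Verify x_3² - 176·y_3² = 993623812196401 - 993623812196400 = 1 (should be 1). ✓

(x_1, y_1) = (199, 15); (x_3, y_3) = (31521799, 2376045).


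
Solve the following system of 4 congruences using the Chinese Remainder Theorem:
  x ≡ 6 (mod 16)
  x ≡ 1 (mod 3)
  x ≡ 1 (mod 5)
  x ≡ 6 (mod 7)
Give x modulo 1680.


Product of moduli M = 16 · 3 · 5 · 7 = 1680.
Merge one congruence at a time:
  Start: x ≡ 6 (mod 16).
  Combine with x ≡ 1 (mod 3); new modulus lcm = 48.
    Write x = 6 + 16·t and substitute into x ≡ 1 (mod 3): 16·t ≡ 1 − 6 = -5 (mod 3).
    Reduce coefficients mod 3: 1·t ≡ 1 (mod 3).
    So t ≡ 1 (mod 3).
    Then x = 6 + 16·1 = 22, valid modulo lcm(16, 3) = 48: x ≡ 22 (mod 48).
  Combine with x ≡ 1 (mod 5); new modulus lcm = 240.
    Write x = 22 + 48·t and substitute into x ≡ 1 (mod 5): 48·t ≡ 1 − 22 = -21 (mod 5).
    Reduce coefficients mod 5: 3·t ≡ 4 (mod 5).
    The inverse of 3 mod 5 is 2 (since 3·2 = 6 = 1·5 + 1), so t ≡ 2·4 = 8 ≡ 3 (mod 5).
    Then x = 22 + 48·3 = 166, valid modulo lcm(48, 5) = 240: x ≡ 166 (mod 240).
  Combine with x ≡ 6 (mod 7); new modulus lcm = 1680.
    Write x = 166 + 240·t and substitute into x ≡ 6 (mod 7): 240·t ≡ 6 − 166 = -160 (mod 7).
    Reduce coefficients mod 7: 2·t ≡ 1 (mod 7).
    The inverse of 2 mod 7 is 4 (since 2·4 = 8 = 1·7 + 1), so t ≡ 4·1 = 4 ≡ 4 (mod 7).
    Then x = 166 + 240·4 = 1126, valid modulo lcm(240, 7) = 1680: x ≡ 1126 (mod 1680).
Verify against each original: 1126 mod 16 = 6, 1126 mod 3 = 1, 1126 mod 5 = 1, 1126 mod 7 = 6.

x ≡ 1126 (mod 1680).


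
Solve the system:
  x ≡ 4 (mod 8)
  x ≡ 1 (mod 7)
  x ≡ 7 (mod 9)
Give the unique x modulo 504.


Moduli 8, 7, 9 are pairwise coprime; by CRT there is a unique solution modulo M = 8 · 7 · 9 = 504.
Solve pairwise, accumulating the modulus:
  Start with x ≡ 4 (mod 8).
  Combine with x ≡ 1 (mod 7): since gcd(8, 7) = 1, we get a unique residue mod 56.
    Write x = 4 + 8·t and substitute into x ≡ 1 (mod 7): 8·t ≡ 1 − 4 = -3 (mod 7).
    Reduce coefficients mod 7: 1·t ≡ 4 (mod 7).
    So t ≡ 4 (mod 7).
    Then x = 4 + 8·4 = 36, valid modulo lcm(8, 7) = 56: x ≡ 36 (mod 56).
  Combine with x ≡ 7 (mod 9): since gcd(56, 9) = 1, we get a unique residue mod 504.
    Write x = 36 + 56·t and substitute into x ≡ 7 (mod 9): 56·t ≡ 7 − 36 = -29 (mod 9).
    Reduce coefficients mod 9: 2·t ≡ 7 (mod 9).
    The inverse of 2 mod 9 is 5 (since 2·5 = 10 = 1·9 + 1), so t ≡ 5·7 = 35 ≡ 8 (mod 9).
    Then x = 36 + 56·8 = 484, valid modulo lcm(56, 9) = 504: x ≡ 484 (mod 504).
Verify: 484 mod 8 = 4 ✓, 484 mod 7 = 1 ✓, 484 mod 9 = 7 ✓.

x ≡ 484 (mod 504).


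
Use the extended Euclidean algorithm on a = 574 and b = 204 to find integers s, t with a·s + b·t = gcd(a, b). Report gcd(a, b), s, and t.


Euclidean algorithm on (574, 204) — divide until remainder is 0:
  574 = 2 · 204 + 166
  204 = 1 · 166 + 38
  166 = 4 · 38 + 14
  38 = 2 · 14 + 10
  14 = 1 · 10 + 4
  10 = 2 · 4 + 2
  4 = 2 · 2 + 0
gcd(574, 204) = 2.
Track Bezout coefficients alongside the remainders: start with r₀ = 574 = a·1 + b·0 (s = 1, t = 0) and r₁ = 204 = a·0 + b·1 (s = 0, t = 1); each new remainder r_{k+1} = r_{k-1} − q_k·r_k inherits s_{k+1} = s_{k-1} − q_k·s_k, t_{k+1} = t_{k-1} − q_k·t_k, so r_k = a·s_k + b·t_k at every step:
  q = 2: r = 166, s = 1 − 2·0 = 1, t = 0 − 2·1 = -2  (check: 574·1 + 204·(-2) = 166)
  q = 1: r = 38, s = 0 − 1·1 = -1, t = 1 − 1·(-2) = 3  (check: 574·(-1) + 204·3 = 38)
  q = 4: r = 14, s = 1 − 4·(-1) = 5, t = -2 − 4·3 = -14  (check: 574·5 + 204·(-14) = 14)
  q = 2: r = 10, s = -1 − 2·5 = -11, t = 3 − 2·(-14) = 31  (check: 574·(-11) + 204·31 = 10)
  q = 1: r = 4, s = 5 − 1·(-11) = 16, t = -14 − 1·31 = -45  (check: 574·16 + 204·(-45) = 4)
  q = 2: r = 2, s = -11 − 2·16 = -43, t = 31 − 2·(-45) = 121  (check: 574·(-43) + 204·121 = 2)
The row with r = 2 (the gcd) gives the Bezout coefficients s = -43, t = 121.
Result: 574 · (-43) + 204 · (121) = 2.

gcd(574, 204) = 2; s = -43, t = 121 (check: 574·(-43) + 204·121 = 2).


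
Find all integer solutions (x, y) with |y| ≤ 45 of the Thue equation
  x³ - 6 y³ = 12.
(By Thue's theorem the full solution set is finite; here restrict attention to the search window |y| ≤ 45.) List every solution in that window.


The equation is x³ - 6y³ = 12. For fixed y, x³ = 6·y³ + 12, so a solution requires the RHS to be a perfect cube.
Strategy: iterate y from -45 to 45, compute RHS = 6·y³ + 12, and check whether it is a (positive or negative) perfect cube.
Check small values of y:
  y = 0: RHS = 12 is not a perfect cube.
  y = 1: RHS = 18 is not a perfect cube.
  y = -1: RHS = 6 is not a perfect cube.
  y = 2: RHS = 60 is not a perfect cube.
  y = -2: RHS = -36 is not a perfect cube.
  y = 3: RHS = 174 is not a perfect cube.
  y = -3: RHS = -150 is not a perfect cube.
Continuing the search up to |y| = 45 finds no solutions either.
No (x, y) in the scanned range satisfies the equation.

No integer solutions with |y| ≤ 45.


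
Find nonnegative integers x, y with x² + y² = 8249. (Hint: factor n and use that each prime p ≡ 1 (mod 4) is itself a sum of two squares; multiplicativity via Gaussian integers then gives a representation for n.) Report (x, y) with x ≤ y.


Step 1: Factor n = 8249 = 73 · 113.
Step 2: Check the mod-4 condition on each prime factor: 73 ≡ 1 (mod 4), exponent 1; 113 ≡ 1 (mod 4), exponent 1.
All primes ≡ 3 (mod 4) appear to even exponent (or don't appear), so by the two-squares theorem n IS expressible as a sum of two squares.
Step 3: Build a representation. Here n = 73 · 113 is a product of primes ≡ 1 (mod 4). Each prime p ≡ 1 (mod 4) is itself a sum of two squares; find a² by testing p − a² for a perfect square:
  73: 73 − 1² = 72, 73 − 2² = 69, 73 − 3² = 64 = 8² ⇒ 73 = 3² + 8².
  113: 113 − 1² = 112, 113 − 2² = 109, 113 − 3² = 104, 113 − 4² = 97, 113 − 5² = 88, 113 − 6² = 77, 113 − 7² = 64 = 8² ⇒ 113 = 7² + 8².
  Combine using the Brahmagupta–Fibonacci identity (a² + b²)(c² + d²) = (ac − bd)² + (ad + bc)² = (ac + bd)² + (ad − bc)²:
  73 · 113 = 8249: from (3² + 8²)(7² + 8²), take (3·7 − 8·8, 3·8 + 8·7) = (21 − 64, 24 + 56) = (-43, 80); dropping signs (only squares matter) gives (43, 80); check 43² + 80² = 1849 + 6400 = 8249 ✓.
Step 4: Order so x ≤ y and verify: 43² + 80² = 1849 + 6400 = 8249 = n. ✓

n = 8249 = 43² + 80² (one valid representation with x ≤ y).


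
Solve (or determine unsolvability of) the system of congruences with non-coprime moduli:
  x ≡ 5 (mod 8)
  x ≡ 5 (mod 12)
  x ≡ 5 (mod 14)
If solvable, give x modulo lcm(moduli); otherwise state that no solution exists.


Moduli 8, 12, 14 are not pairwise coprime, so CRT works modulo lcm(m_i) when all pairwise compatibility conditions hold.
Pairwise compatibility: gcd(m_i, m_j) must divide a_i - a_j for every pair.
Merge one congruence at a time:
  Start: x ≡ 5 (mod 8).
  Combine with x ≡ 5 (mod 12): gcd(8, 12) = 4; 5 - 5 = 0, which IS divisible by 4, so compatible.
    Write x = 5 + 8·t and substitute into x ≡ 5 (mod 12): 8·t ≡ 5 − 5 = 0 (mod 12).
    Divide the congruence (and modulus) by g = 4: 2·t ≡ 0 (mod 3).
    The inverse of 2 mod 3 is 2 (since 2·2 = 4 = 1·3 + 1), so t ≡ 2·0 = 0 ≡ 0 (mod 3).
    Then x = 5 + 8·0 = 5, valid modulo lcm(8, 12) = 24: x ≡ 5 (mod 24).
  Combine with x ≡ 5 (mod 14): gcd(24, 14) = 2; 5 - 5 = 0, which IS divisible by 2, so compatible.
    Write x = 5 + 24·t and substitute into x ≡ 5 (mod 14): 24·t ≡ 5 − 5 = 0 (mod 14).
    Divide the congruence (and modulus) by g = 2: 12·t ≡ 0 (mod 7).
    Reduce coefficients mod 7: 5·t ≡ 0 (mod 7).
    The inverse of 5 mod 7 is 3 (since 5·3 = 15 = 2·7 + 1), so t ≡ 3·0 = 0 ≡ 0 (mod 7).
    Then x = 5 + 24·0 = 5, valid modulo lcm(24, 14) = 168: x ≡ 5 (mod 168).
Verify: 5 mod 8 = 5, 5 mod 12 = 5, 5 mod 14 = 5.

x ≡ 5 (mod 168).


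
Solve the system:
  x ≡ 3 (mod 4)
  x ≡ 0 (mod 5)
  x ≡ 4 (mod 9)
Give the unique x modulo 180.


Moduli 4, 5, 9 are pairwise coprime; by CRT there is a unique solution modulo M = 4 · 5 · 9 = 180.
Solve pairwise, accumulating the modulus:
  Start with x ≡ 3 (mod 4).
  Combine with x ≡ 0 (mod 5): since gcd(4, 5) = 1, we get a unique residue mod 20.
    Write x = 3 + 4·t and substitute into x ≡ 0 (mod 5): 4·t ≡ 0 − 3 = -3 (mod 5).
    Reduce coefficients mod 5: 4·t ≡ 2 (mod 5).
    The inverse of 4 mod 5 is 4 (since 4·4 = 16 = 3·5 + 1), so t ≡ 4·2 = 8 ≡ 3 (mod 5).
    Then x = 3 + 4·3 = 15, valid modulo lcm(4, 5) = 20: x ≡ 15 (mod 20).
  Combine with x ≡ 4 (mod 9): since gcd(20, 9) = 1, we get a unique residue mod 180.
    Write x = 15 + 20·t and substitute into x ≡ 4 (mod 9): 20·t ≡ 4 − 15 = -11 (mod 9).
    Reduce coefficients mod 9: 2·t ≡ 7 (mod 9).
    The inverse of 2 mod 9 is 5 (since 2·5 = 10 = 1·9 + 1), so t ≡ 5·7 = 35 ≡ 8 (mod 9).
    Then x = 15 + 20·8 = 175, valid modulo lcm(20, 9) = 180: x ≡ 175 (mod 180).
Verify: 175 mod 4 = 3 ✓, 175 mod 5 = 0 ✓, 175 mod 9 = 4 ✓.

x ≡ 175 (mod 180).


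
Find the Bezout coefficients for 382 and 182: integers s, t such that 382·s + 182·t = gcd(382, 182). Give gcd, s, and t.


Euclidean algorithm on (382, 182) — divide until remainder is 0:
  382 = 2 · 182 + 18
  182 = 10 · 18 + 2
  18 = 9 · 2 + 0
gcd(382, 182) = 2.
Track Bezout coefficients alongside the remainders: start with r₀ = 382 = a·1 + b·0 (s = 1, t = 0) and r₁ = 182 = a·0 + b·1 (s = 0, t = 1); each new remainder r_{k+1} = r_{k-1} − q_k·r_k inherits s_{k+1} = s_{k-1} − q_k·s_k, t_{k+1} = t_{k-1} − q_k·t_k, so r_k = a·s_k + b·t_k at every step:
  q = 2: r = 18, s = 1 − 2·0 = 1, t = 0 − 2·1 = -2  (check: 382·1 + 182·(-2) = 18)
  q = 10: r = 2, s = 0 − 10·1 = -10, t = 1 − 10·(-2) = 21  (check: 382·(-10) + 182·21 = 2)
The row with r = 2 (the gcd) gives the Bezout coefficients s = -10, t = 21.
Result: 382 · (-10) + 182 · (21) = 2.

gcd(382, 182) = 2; s = -10, t = 21 (check: 382·(-10) + 182·21 = 2).


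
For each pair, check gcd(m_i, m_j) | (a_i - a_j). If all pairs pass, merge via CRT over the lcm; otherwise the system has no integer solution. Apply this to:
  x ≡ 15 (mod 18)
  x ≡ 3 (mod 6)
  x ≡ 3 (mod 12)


Moduli 18, 6, 12 are not pairwise coprime, so CRT works modulo lcm(m_i) when all pairwise compatibility conditions hold.
Pairwise compatibility: gcd(m_i, m_j) must divide a_i - a_j for every pair.
Merge one congruence at a time:
  Start: x ≡ 15 (mod 18).
  Combine with x ≡ 3 (mod 6): gcd(18, 6) = 6; 3 - 15 = -12, which IS divisible by 6, so compatible.
    Write x = 15 + 18·t and substitute into x ≡ 3 (mod 6): 18·t ≡ 3 − 15 = -12 (mod 6).
    Divide the congruence (and modulus) by g = 6: 3·t ≡ -2 (mod 1).
    Modulo 1 every t works; take t = 0.
    Then x = 15 + 18·0 = 15, valid modulo lcm(18, 6) = 18: x ≡ 15 (mod 18).
  Combine with x ≡ 3 (mod 12): gcd(18, 12) = 6; 3 - 15 = -12, which IS divisible by 6, so compatible.
    Write x = 15 + 18·t and substitute into x ≡ 3 (mod 12): 18·t ≡ 3 − 15 = -12 (mod 12).
    Divide the congruence (and modulus) by g = 6: 3·t ≡ -2 (mod 2).
    Reduce coefficients mod 2: 1·t ≡ 0 (mod 2).
    So t ≡ 0 (mod 2).
    Then x = 15 + 18·0 = 15, valid modulo lcm(18, 12) = 36: x ≡ 15 (mod 36).
Verify: 15 mod 18 = 15, 15 mod 6 = 3, 15 mod 12 = 3.

x ≡ 15 (mod 36).


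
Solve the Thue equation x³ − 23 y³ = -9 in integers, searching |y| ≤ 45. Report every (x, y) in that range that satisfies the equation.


The equation is x³ - 23y³ = -9. For fixed y, x³ = 23·y³ − 9, so a solution requires the RHS to be a perfect cube.
Strategy: iterate y from -45 to 45, compute RHS = 23·y³ − 9, and check whether it is a (positive or negative) perfect cube.
Check small values of y:
  y = 0: RHS = -9 is not a perfect cube.
  y = 1: RHS = 14 is not a perfect cube.
  y = -1: RHS = -32 is not a perfect cube.
  y = 2: RHS = 175 is not a perfect cube.
  y = -2: RHS = -193 is not a perfect cube.
  y = 3: RHS = 612 is not a perfect cube.
  y = -3: RHS = -630 is not a perfect cube.
Continuing the search up to |y| = 45 finds no solutions either.
No (x, y) in the scanned range satisfies the equation.

No integer solutions with |y| ≤ 45.


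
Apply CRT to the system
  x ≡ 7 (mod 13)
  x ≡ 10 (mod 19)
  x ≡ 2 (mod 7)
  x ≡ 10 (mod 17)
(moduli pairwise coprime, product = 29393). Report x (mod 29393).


Product of moduli M = 13 · 19 · 7 · 17 = 29393.
Merge one congruence at a time:
  Start: x ≡ 7 (mod 13).
  Combine with x ≡ 10 (mod 19); new modulus lcm = 247.
    Write x = 7 + 13·t and substitute into x ≡ 10 (mod 19): 13·t ≡ 10 − 7 = 3 (mod 19).
    The inverse of 13 mod 19 is 3 (since 13·3 = 39 = 2·19 + 1), so t ≡ 3·3 = 9 ≡ 9 (mod 19).
    Then x = 7 + 13·9 = 124, valid modulo lcm(13, 19) = 247: x ≡ 124 (mod 247).
  Combine with x ≡ 2 (mod 7); new modulus lcm = 1729.
    Write x = 124 + 247·t and substitute into x ≡ 2 (mod 7): 247·t ≡ 2 − 124 = -122 (mod 7).
    Reduce coefficients mod 7: 2·t ≡ 4 (mod 7).
    The inverse of 2 mod 7 is 4 (since 2·4 = 8 = 1·7 + 1), so t ≡ 4·4 = 16 ≡ 2 (mod 7).
    Then x = 124 + 247·2 = 618, valid modulo lcm(247, 7) = 1729: x ≡ 618 (mod 1729).
  Combine with x ≡ 10 (mod 17); new modulus lcm = 29393.
    Write x = 618 + 1729·t and substitute into x ≡ 10 (mod 17): 1729·t ≡ 10 − 618 = -608 (mod 17).
    Reduce coefficients mod 17: 12·t ≡ 4 (mod 17).
    The inverse of 12 mod 17 is 10 (since 12·10 = 120 = 7·17 + 1), so t ≡ 10·4 = 40 ≡ 6 (mod 17).
    Then x = 618 + 1729·6 = 10992, valid modulo lcm(1729, 17) = 29393: x ≡ 10992 (mod 29393).
Verify against each original: 10992 mod 13 = 7, 10992 mod 19 = 10, 10992 mod 7 = 2, 10992 mod 17 = 10.

x ≡ 10992 (mod 29393).


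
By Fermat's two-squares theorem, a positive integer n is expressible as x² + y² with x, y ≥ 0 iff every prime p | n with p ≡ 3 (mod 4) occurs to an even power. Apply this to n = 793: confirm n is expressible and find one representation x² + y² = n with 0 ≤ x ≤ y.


Step 1: Factor n = 793 = 13 · 61.
Step 2: Check the mod-4 condition on each prime factor: 13 ≡ 1 (mod 4), exponent 1; 61 ≡ 1 (mod 4), exponent 1.
All primes ≡ 3 (mod 4) appear to even exponent (or don't appear), so by the two-squares theorem n IS expressible as a sum of two squares.
Step 3: Build a representation. Here n = 13 · 61 is a product of primes ≡ 1 (mod 4). Each prime p ≡ 1 (mod 4) is itself a sum of two squares; find a² by testing p − a² for a perfect square:
  13: 13 − 1² = 12, 13 − 2² = 9 = 3² ⇒ 13 = 2² + 3².
  61: 61 − 1² = 60, 61 − 2² = 57, 61 − 3² = 52, 61 − 4² = 45, 61 − 5² = 36 = 6² ⇒ 61 = 5² + 6².
  Combine using the Brahmagupta–Fibonacci identity (a² + b²)(c² + d²) = (ac − bd)² + (ad + bc)² = (ac + bd)² + (ad − bc)²:
  13 · 61 = 793: from (2² + 3²)(5² + 6²), take (2·5 − 3·6, 2·6 + 3·5) = (10 − 18, 12 + 15) = (-8, 27); dropping signs (only squares matter) gives (8, 27); check 8² + 27² = 64 + 729 = 793 ✓.
Step 4: Order so x ≤ y and verify: 8² + 27² = 64 + 729 = 793 = n. ✓

n = 793 = 8² + 27² (one valid representation with x ≤ y).


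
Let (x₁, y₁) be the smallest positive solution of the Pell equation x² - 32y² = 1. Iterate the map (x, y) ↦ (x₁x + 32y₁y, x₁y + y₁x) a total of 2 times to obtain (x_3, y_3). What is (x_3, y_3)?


Step 1: Find the fundamental solution (x₁, y₁) of x² - 32y² = 1.
  Expand √32 as a continued fraction. a₀ = ⌊√32⌋ = 5; iterate m_{k+1} = d_k·a_k − m_k, d_{k+1} = (32 − m_{k+1}²)/d_k, a_{k+1} = ⌊(a₀ + m_{k+1})/d_{k+1}⌋ (starting m₀ = 0, d₀ = 1), with convergents p_k = a_k·p_{k-1} + p_{k-2}, q_k = a_k·q_{k-1} + q_{k-2} (p₋₁ = 1, q₋₁ = 0):
  k = 0: a₀ = 5; p₀/q₀ = 5/1; p₀² − 32·q₀² = 25 − 32 = -7.
  k = 1: m = 5, d = 7, a = ⌊(5 + 5)/7⌋ = 1; p/q = (1·5 + 1)/(1·1 + 0) = 6/1; p² − 32·q² = 36 − 32 = 4.
  k = 2: m = 2, d = 4, a = ⌊(5 + 2)/4⌋ = 1; p/q = (1·6 + 5)/(1·1 + 1) = 11/2; p² − 32·q² = 121 − 128 = -7.
  k = 3: m = 2, d = 7, a = ⌊(5 + 2)/7⌋ = 1; p/q = (1·11 + 6)/(1·2 + 1) = 17/3; p² − 32·q² = 289 − 288 = 1.
  The first convergent with p² − 32·q² = 1 gives the fundamental solution (x₁, y₁) = (17, 3).
Step 2: Apply the recurrence (x_{n+1}, y_{n+1}) = (x₁x_n + 32y₁y_n, x₁y_n + y₁x_n) repeatedly.
  From (x_1, y_1) = (17, 3): x_2 = 17·17 + 32·3·3 = 577; y_2 = 17·3 + 3·17 = 102.
  From (x_2, y_2) = (577, 102): x_3 = 17·577 + 32·3·102 = 19601; y_3 = 17·102 + 3·577 = 3465.
Step 3: Verify x_3² - 32·y_3² = 384199201 - 384199200 = 1 (should be 1). ✓

(x_1, y_1) = (17, 3); (x_3, y_3) = (19601, 3465).


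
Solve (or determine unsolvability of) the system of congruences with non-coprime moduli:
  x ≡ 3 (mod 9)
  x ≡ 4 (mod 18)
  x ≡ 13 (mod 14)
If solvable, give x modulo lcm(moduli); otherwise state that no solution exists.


Moduli 9, 18, 14 are not pairwise coprime, so CRT works modulo lcm(m_i) when all pairwise compatibility conditions hold.
Pairwise compatibility: gcd(m_i, m_j) must divide a_i - a_j for every pair.
Merge one congruence at a time:
  Start: x ≡ 3 (mod 9).
  Combine with x ≡ 4 (mod 18): gcd(9, 18) = 9, and 4 - 3 = 1 is NOT divisible by 9.
    ⇒ system is inconsistent (no integer solution).

No solution (the system is inconsistent).


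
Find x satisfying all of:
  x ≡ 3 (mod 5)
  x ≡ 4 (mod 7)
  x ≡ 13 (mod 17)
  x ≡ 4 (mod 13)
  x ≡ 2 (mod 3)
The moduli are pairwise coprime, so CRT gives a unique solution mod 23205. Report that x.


Product of moduli M = 5 · 7 · 17 · 13 · 3 = 23205.
Merge one congruence at a time:
  Start: x ≡ 3 (mod 5).
  Combine with x ≡ 4 (mod 7); new modulus lcm = 35.
    Write x = 3 + 5·t and substitute into x ≡ 4 (mod 7): 5·t ≡ 4 − 3 = 1 (mod 7).
    The inverse of 5 mod 7 is 3 (since 5·3 = 15 = 2·7 + 1), so t ≡ 3·1 = 3 ≡ 3 (mod 7).
    Then x = 3 + 5·3 = 18, valid modulo lcm(5, 7) = 35: x ≡ 18 (mod 35).
  Combine with x ≡ 13 (mod 17); new modulus lcm = 595.
    Write x = 18 + 35·t and substitute into x ≡ 13 (mod 17): 35·t ≡ 13 − 18 = -5 (mod 17).
    Reduce coefficients mod 17: 1·t ≡ 12 (mod 17).
    So t ≡ 12 (mod 17).
    Then x = 18 + 35·12 = 438, valid modulo lcm(35, 17) = 595: x ≡ 438 (mod 595).
  Combine with x ≡ 4 (mod 13); new modulus lcm = 7735.
    Write x = 438 + 595·t and substitute into x ≡ 4 (mod 13): 595·t ≡ 4 − 438 = -434 (mod 13).
    Reduce coefficients mod 13: 10·t ≡ 8 (mod 13).
    The inverse of 10 mod 13 is 4 (since 10·4 = 40 = 3·13 + 1), so t ≡ 4·8 = 32 ≡ 6 (mod 13).
    Then x = 438 + 595·6 = 4008, valid modulo lcm(595, 13) = 7735: x ≡ 4008 (mod 7735).
  Combine with x ≡ 2 (mod 3); new modulus lcm = 23205.
    Write x = 4008 + 7735·t and substitute into x ≡ 2 (mod 3): 7735·t ≡ 2 − 4008 = -4006 (mod 3).
    Reduce coefficients mod 3: 1·t ≡ 2 (mod 3).
    So t ≡ 2 (mod 3).
    Then x = 4008 + 7735·2 = 19478, valid modulo lcm(7735, 3) = 23205: x ≡ 19478 (mod 23205).
Verify against each original: 19478 mod 5 = 3, 19478 mod 7 = 4, 19478 mod 17 = 13, 19478 mod 13 = 4, 19478 mod 3 = 2.

x ≡ 19478 (mod 23205).


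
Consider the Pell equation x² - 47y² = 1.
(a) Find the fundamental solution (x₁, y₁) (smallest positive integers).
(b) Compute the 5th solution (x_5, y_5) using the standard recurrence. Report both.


Step 1: Find the fundamental solution (x₁, y₁) of x² - 47y² = 1.
  Expand √47 as a continued fraction. a₀ = ⌊√47⌋ = 6; iterate m_{k+1} = d_k·a_k − m_k, d_{k+1} = (47 − m_{k+1}²)/d_k, a_{k+1} = ⌊(a₀ + m_{k+1})/d_{k+1}⌋ (starting m₀ = 0, d₀ = 1), with convergents p_k = a_k·p_{k-1} + p_{k-2}, q_k = a_k·q_{k-1} + q_{k-2} (p₋₁ = 1, q₋₁ = 0):
  k = 0: a₀ = 6; p₀/q₀ = 6/1; p₀² − 47·q₀² = 36 − 47 = -11.
  k = 1: m = 6, d = 11, a = ⌊(6 + 6)/11⌋ = 1; p/q = (1·6 + 1)/(1·1 + 0) = 7/1; p² − 47·q² = 49 − 47 = 2.
  k = 2: m = 5, d = 2, a = ⌊(6 + 5)/2⌋ = 5; p/q = (5·7 + 6)/(5·1 + 1) = 41/6; p² − 47·q² = 1681 − 1692 = -11.
  k = 3: m = 5, d = 11, a = ⌊(6 + 5)/11⌋ = 1; p/q = (1·41 + 7)/(1·6 + 1) = 48/7; p² − 47·q² = 2304 − 2303 = 1.
  The first convergent with p² − 47·q² = 1 gives the fundamental solution (x₁, y₁) = (48, 7).
Step 2: Apply the recurrence (x_{n+1}, y_{n+1}) = (x₁x_n + 47y₁y_n, x₁y_n + y₁x_n) repeatedly.
  From (x_1, y_1) = (48, 7): x_2 = 48·48 + 47·7·7 = 4607; y_2 = 48·7 + 7·48 = 672.
  From (x_2, y_2) = (4607, 672): x_3 = 48·4607 + 47·7·672 = 442224; y_3 = 48·672 + 7·4607 = 64505.
  From (x_3, y_3) = (442224, 64505): x_4 = 48·442224 + 47·7·64505 = 42448897; y_4 = 48·64505 + 7·442224 = 6191808.
  From (x_4, y_4) = (42448897, 6191808): x_5 = 48·42448897 + 47·7·6191808 = 4074651888; y_5 = 48·6191808 + 7·42448897 = 594349063.
Step 3: Verify x_5² - 47·y_5² = 16602788008381964544 - 16602788008381964543 = 1 (should be 1). ✓

(x_1, y_1) = (48, 7); (x_5, y_5) = (4074651888, 594349063).


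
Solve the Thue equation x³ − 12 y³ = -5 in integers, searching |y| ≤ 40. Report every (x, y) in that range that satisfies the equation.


The equation is x³ - 12y³ = -5. For fixed y, x³ = 12·y³ − 5, so a solution requires the RHS to be a perfect cube.
Strategy: iterate y from -40 to 40, compute RHS = 12·y³ − 5, and check whether it is a (positive or negative) perfect cube.
Check small values of y:
  y = 0: RHS = -5 is not a perfect cube.
  y = 1: RHS = 7 is not a perfect cube.
  y = -1: RHS = -17 is not a perfect cube.
  y = 2: RHS = 91 is not a perfect cube.
  y = -2: RHS = -101 is not a perfect cube.
  y = 3: RHS = 319 is not a perfect cube.
  y = -3: RHS = -329 is not a perfect cube.
Continuing the search up to |y| = 40 finds no solutions either.
No (x, y) in the scanned range satisfies the equation.

No integer solutions with |y| ≤ 40.


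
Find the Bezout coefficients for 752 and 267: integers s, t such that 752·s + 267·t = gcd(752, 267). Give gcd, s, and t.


Euclidean algorithm on (752, 267) — divide until remainder is 0:
  752 = 2 · 267 + 218
  267 = 1 · 218 + 49
  218 = 4 · 49 + 22
  49 = 2 · 22 + 5
  22 = 4 · 5 + 2
  5 = 2 · 2 + 1
  2 = 2 · 1 + 0
gcd(752, 267) = 1.
Track Bezout coefficients alongside the remainders: start with r₀ = 752 = a·1 + b·0 (s = 1, t = 0) and r₁ = 267 = a·0 + b·1 (s = 0, t = 1); each new remainder r_{k+1} = r_{k-1} − q_k·r_k inherits s_{k+1} = s_{k-1} − q_k·s_k, t_{k+1} = t_{k-1} − q_k·t_k, so r_k = a·s_k + b·t_k at every step:
  q = 2: r = 218, s = 1 − 2·0 = 1, t = 0 − 2·1 = -2  (check: 752·1 + 267·(-2) = 218)
  q = 1: r = 49, s = 0 − 1·1 = -1, t = 1 − 1·(-2) = 3  (check: 752·(-1) + 267·3 = 49)
  q = 4: r = 22, s = 1 − 4·(-1) = 5, t = -2 − 4·3 = -14  (check: 752·5 + 267·(-14) = 22)
  q = 2: r = 5, s = -1 − 2·5 = -11, t = 3 − 2·(-14) = 31  (check: 752·(-11) + 267·31 = 5)
  q = 4: r = 2, s = 5 − 4·(-11) = 49, t = -14 − 4·31 = -138  (check: 752·49 + 267·(-138) = 2)
  q = 2: r = 1, s = -11 − 2·49 = -109, t = 31 − 2·(-138) = 307  (check: 752·(-109) + 267·307 = 1)
The row with r = 1 (the gcd) gives the Bezout coefficients s = -109, t = 307.
Result: 752 · (-109) + 267 · (307) = 1.

gcd(752, 267) = 1; s = -109, t = 307 (check: 752·(-109) + 267·307 = 1).


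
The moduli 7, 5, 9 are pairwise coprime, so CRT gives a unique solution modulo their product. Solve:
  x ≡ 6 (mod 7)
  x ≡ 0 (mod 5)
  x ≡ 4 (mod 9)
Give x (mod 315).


Moduli 7, 5, 9 are pairwise coprime; by CRT there is a unique solution modulo M = 7 · 5 · 9 = 315.
Solve pairwise, accumulating the modulus:
  Start with x ≡ 6 (mod 7).
  Combine with x ≡ 0 (mod 5): since gcd(7, 5) = 1, we get a unique residue mod 35.
    Write x = 6 + 7·t and substitute into x ≡ 0 (mod 5): 7·t ≡ 0 − 6 = -6 (mod 5).
    Reduce coefficients mod 5: 2·t ≡ 4 (mod 5).
    The inverse of 2 mod 5 is 3 (since 2·3 = 6 = 1·5 + 1), so t ≡ 3·4 = 12 ≡ 2 (mod 5).
    Then x = 6 + 7·2 = 20, valid modulo lcm(7, 5) = 35: x ≡ 20 (mod 35).
  Combine with x ≡ 4 (mod 9): since gcd(35, 9) = 1, we get a unique residue mod 315.
    Write x = 20 + 35·t and substitute into x ≡ 4 (mod 9): 35·t ≡ 4 − 20 = -16 (mod 9).
    Reduce coefficients mod 9: 8·t ≡ 2 (mod 9).
    The inverse of 8 mod 9 is 8 (since 8·8 = 64 = 7·9 + 1), so t ≡ 8·2 = 16 ≡ 7 (mod 9).
    Then x = 20 + 35·7 = 265, valid modulo lcm(35, 9) = 315: x ≡ 265 (mod 315).
Verify: 265 mod 7 = 6 ✓, 265 mod 5 = 0 ✓, 265 mod 9 = 4 ✓.

x ≡ 265 (mod 315).


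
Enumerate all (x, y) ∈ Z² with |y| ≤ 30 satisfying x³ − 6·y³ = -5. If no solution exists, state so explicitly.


The equation is x³ - 6y³ = -5. For fixed y, x³ = 6·y³ − 5, so a solution requires the RHS to be a perfect cube.
Strategy: iterate y from -30 to 30, compute RHS = 6·y³ − 5, and check whether it is a (positive or negative) perfect cube.
Check small values of y:
  y = 0: RHS = -5 is not a perfect cube.
  y = 1: RHS = 1 = (1)³ ⇒ x = 1 works.
  y = -1: RHS = -11 is not a perfect cube.
  y = 2: RHS = 43 is not a perfect cube.
  y = -2: RHS = -53 is not a perfect cube.
  y = 3: RHS = 157 is not a perfect cube.
  y = -3: RHS = -167 is not a perfect cube.
Continuing the search up to |y| = 30 finds no further solutions beyond those listed.
Collected solutions: (1, 1).

Solutions (with |y| ≤ 30): (1, 1).


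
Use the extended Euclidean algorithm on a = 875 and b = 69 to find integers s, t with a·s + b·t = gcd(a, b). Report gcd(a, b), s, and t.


Euclidean algorithm on (875, 69) — divide until remainder is 0:
  875 = 12 · 69 + 47
  69 = 1 · 47 + 22
  47 = 2 · 22 + 3
  22 = 7 · 3 + 1
  3 = 3 · 1 + 0
gcd(875, 69) = 1.
Track Bezout coefficients alongside the remainders: start with r₀ = 875 = a·1 + b·0 (s = 1, t = 0) and r₁ = 69 = a·0 + b·1 (s = 0, t = 1); each new remainder r_{k+1} = r_{k-1} − q_k·r_k inherits s_{k+1} = s_{k-1} − q_k·s_k, t_{k+1} = t_{k-1} − q_k·t_k, so r_k = a·s_k + b·t_k at every step:
  q = 12: r = 47, s = 1 − 12·0 = 1, t = 0 − 12·1 = -12  (check: 875·1 + 69·(-12) = 47)
  q = 1: r = 22, s = 0 − 1·1 = -1, t = 1 − 1·(-12) = 13  (check: 875·(-1) + 69·13 = 22)
  q = 2: r = 3, s = 1 − 2·(-1) = 3, t = -12 − 2·13 = -38  (check: 875·3 + 69·(-38) = 3)
  q = 7: r = 1, s = -1 − 7·3 = -22, t = 13 − 7·(-38) = 279  (check: 875·(-22) + 69·279 = 1)
The row with r = 1 (the gcd) gives the Bezout coefficients s = -22, t = 279.
Result: 875 · (-22) + 69 · (279) = 1.

gcd(875, 69) = 1; s = -22, t = 279 (check: 875·(-22) + 69·279 = 1).
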